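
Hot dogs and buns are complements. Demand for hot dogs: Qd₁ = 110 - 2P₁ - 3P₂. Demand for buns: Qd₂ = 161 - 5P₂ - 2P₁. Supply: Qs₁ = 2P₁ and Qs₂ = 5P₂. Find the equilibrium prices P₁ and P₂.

Market 1: 110 - 2P₁ - 3P₂ = 2P₁ → 4P₁ + 3P₂ = 110.
Market 2: 10P₂ + 2P₁ = 161.
Eliminating P₂: 10×(1) − 3×(2) gives 34P₁ = 617, so P₁ = 617/34.
Back-substitute into (2): P₂ = (161 − 2×617/34) / 10 = 212/17.

P₁ = 617/34, P₂ = 212/17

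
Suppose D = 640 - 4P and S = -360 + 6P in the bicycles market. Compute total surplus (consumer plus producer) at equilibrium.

Total surplus = 12000

Equilibrium: 640 - 4P = -360 + 6P gives P* = 100, Q* = 240.
Demand choke price: P = 160; supply starts at P = 60.
CS = ½(160 − 100)(240) = 7200; PS = ½(100 − 60)(240) = 4800.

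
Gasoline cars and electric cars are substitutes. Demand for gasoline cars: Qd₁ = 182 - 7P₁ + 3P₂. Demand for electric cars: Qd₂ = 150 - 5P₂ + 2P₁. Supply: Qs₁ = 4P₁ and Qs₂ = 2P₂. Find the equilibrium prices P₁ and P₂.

Market 1: 182 - 7P₁ + 3P₂ = 4P₁ → 11P₁ - 3P₂ = 182.
Market 2: 7P₂ - 2P₁ = 150.
Eliminating P₂: 7×(1) + 3×(2) gives 71P₁ = 1724, so P₁ = 1724/71.
Back-substitute into (2): P₂ = (150 + 2×1724/71) / 7 = 2014/71.

P₁ = 1724/71, P₂ = 2014/71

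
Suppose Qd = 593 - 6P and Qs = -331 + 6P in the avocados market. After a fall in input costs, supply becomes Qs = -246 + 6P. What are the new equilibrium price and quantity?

P' = 839/12, Q' = 173.5

Original equilibrium: P* = 77, Q* = 131.
New equilibrium: 593 - 6P = -246 + 6P, so 839 = 12P and P' = 839/12; Q' = 593 − 6(839/12) = 173.5.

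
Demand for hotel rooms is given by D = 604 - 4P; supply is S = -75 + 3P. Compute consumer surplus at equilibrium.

Equilibrium: 604 - 4P = -75 + 3P gives P* = 97, Q* = 216.
Demand choke price (D = 0): P = 151.
CS = ½(151 − 97)(216) = 5832.

Consumer surplus = 5832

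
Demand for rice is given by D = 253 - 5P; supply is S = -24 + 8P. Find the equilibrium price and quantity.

P* = 277/13, Q* = 1904/13

Set D = S: 253 - 5P = -24 + 8P.
277 = 13P, so P* = 277/13.
Q* = 253 − 5(277/13) = 1904/13.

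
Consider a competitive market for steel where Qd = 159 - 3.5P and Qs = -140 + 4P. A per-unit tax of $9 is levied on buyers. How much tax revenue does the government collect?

Tax revenue = 24

Pre-tax equilibrium: P* = 598/15, Q* = 292/15.
Tax on buyers shifts demand to Qd = 159 − 3.5(P + 9) = 127.5 - 3.5P.
127.5 - 3.5P = -140 + 4P gives seller price Ps = 107/3; buyers pay Pb = 107/3 + 9 = 134/3.
New quantity: Q = 159 − 3.5(134/3) = 8/3.
Revenue = 9 × 8/3 = 24.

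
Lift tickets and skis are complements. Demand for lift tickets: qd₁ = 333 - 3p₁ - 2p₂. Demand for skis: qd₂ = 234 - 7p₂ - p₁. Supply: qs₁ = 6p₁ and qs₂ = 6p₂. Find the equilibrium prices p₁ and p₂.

p₁ = 3861/115, p₂ = 1773/115

Market 1: 333 - 3p₁ - 2p₂ = 6p₁ → 9p₁ + 2p₂ = 333.
Market 2: 13p₂ + p₁ = 234.
Eliminating p₂: 13×(1) − 2×(2) gives 115p₁ = 3861, so p₁ = 3861/115.
Back-substitute into (2): p₂ = (234 − 1×3861/115) / 13 = 1773/115.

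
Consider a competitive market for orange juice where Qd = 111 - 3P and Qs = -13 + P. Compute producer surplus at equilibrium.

Producer surplus = 162

Equilibrium: 111 - 3P = -13 + P gives P* = 31, Q* = 18.
Supply starts at P = 13 (where Qs = 0).
PS = ½(31 − 13)(18) = 162.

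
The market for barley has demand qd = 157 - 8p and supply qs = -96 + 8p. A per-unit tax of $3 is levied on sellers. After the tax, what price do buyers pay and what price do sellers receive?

Buyers pay $17.3125, sellers receive $14.3125

Pre-tax equilibrium: p* = 15.8125, q* = 30.5.
Tax on sellers shifts supply to qs = -96 + 8(p − 3) = -120 + 8p.
157 - 8p = -120 + 8p gives buyer price pb = 17.3125; sellers receive ps = 17.3125 − 3 = 14.3125.
New quantity: q = 157 − 8(17.3125) = 18.5.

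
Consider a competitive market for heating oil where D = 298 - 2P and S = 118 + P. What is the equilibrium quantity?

Q* = 178

Set D = S: 298 - 2P = 118 + P.
180 = 3P, so P* = 60.
Q* = 298 − 2(60) = 178.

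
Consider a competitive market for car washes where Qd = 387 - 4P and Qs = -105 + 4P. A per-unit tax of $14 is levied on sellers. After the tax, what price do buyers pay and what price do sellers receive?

Buyers pay $68.5, sellers receive $54.5

Pre-tax equilibrium: P* = 61.5, Q* = 141.
Tax on sellers shifts supply to Qs = -105 + 4(P − 14) = -161 + 4P.
387 - 4P = -161 + 4P gives buyer price Pb = 68.5; sellers receive Ps = 68.5 − 14 = 54.5.
New quantity: Q = 387 − 4(68.5) = 113.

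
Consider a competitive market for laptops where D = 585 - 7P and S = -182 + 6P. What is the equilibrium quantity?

Set D = S: 585 - 7P = -182 + 6P.
767 = 13P, so P* = 59.
Q* = 585 − 7(59) = 172.

Q* = 172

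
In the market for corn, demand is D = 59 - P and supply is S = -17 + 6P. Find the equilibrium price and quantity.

Set D = S: 59 - P = -17 + 6P.
76 = 7P, so P* = 76/7.
Q* = 59 − 1(76/7) = 337/7.

P* = 76/7, Q* = 337/7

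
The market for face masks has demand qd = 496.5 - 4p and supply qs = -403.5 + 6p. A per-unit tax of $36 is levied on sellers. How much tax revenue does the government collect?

Pre-tax equilibrium: p* = 90, q* = 136.5.
Tax on sellers shifts supply to qs = -403.5 + 6(p − 36) = -619.5 + 6p.
496.5 - 4p = -619.5 + 6p gives buyer price pb = 111.6; sellers receive ps = 111.6 − 36 = 75.6.
New quantity: q = 496.5 − 4(111.6) = 50.1.
Revenue = 36 × 50.1 = 1803.6.

Tax revenue = 1803.6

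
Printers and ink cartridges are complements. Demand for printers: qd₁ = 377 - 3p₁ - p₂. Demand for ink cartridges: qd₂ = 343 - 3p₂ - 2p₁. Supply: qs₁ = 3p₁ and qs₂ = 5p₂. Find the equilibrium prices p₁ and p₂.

p₁ = 2673/46, p₂ = 652/23

Market 1: 377 - 3p₁ - p₂ = 3p₁ → 6p₁ + p₂ = 377.
Market 2: 8p₂ + 2p₁ = 343.
Eliminating p₂: 8×(1) − 1×(2) gives 46p₁ = 2673, so p₁ = 2673/46.
Back-substitute into (2): p₂ = (343 − 2×2673/46) / 8 = 652/23.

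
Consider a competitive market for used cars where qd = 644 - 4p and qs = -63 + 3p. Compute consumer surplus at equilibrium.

Equilibrium: 644 - 4p = -63 + 3p gives p* = 101, q* = 240.
Demand choke price (qd = 0): p = 161.
CS = ½(161 − 101)(240) = 7200.

Consumer surplus = 7200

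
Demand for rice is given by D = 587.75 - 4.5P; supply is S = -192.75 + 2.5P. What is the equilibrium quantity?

Set D = S: 587.75 - 4.5P = -192.75 + 2.5P.
780.5 = 7P, so P* = 111.5.
Q* = 587.75 − 4.5(111.5) = 86.

Q* = 86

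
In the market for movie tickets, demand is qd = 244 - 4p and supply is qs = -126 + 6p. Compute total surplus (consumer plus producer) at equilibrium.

Equilibrium: 244 - 4p = -126 + 6p gives p* = 37, q* = 96.
Demand choke price: p = 61; supply starts at p = 21.
CS = ½(61 − 37)(96) = 1152; PS = ½(37 − 21)(96) = 768.

Total surplus = 1920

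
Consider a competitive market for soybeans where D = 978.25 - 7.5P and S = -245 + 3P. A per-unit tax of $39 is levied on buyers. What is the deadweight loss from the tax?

Pre-tax equilibrium: P* = 116.5, Q* = 104.5.
Tax on buyers shifts demand to D = 978.25 − 7.5(P + 39) = 685.75 - 7.5P.
685.75 - 7.5P = -245 + 3P gives seller price Ps = 1241/14; buyers pay Pb = 1241/14 + 39 = 1787/14.
New quantity: Q = 978.25 − 7.5(1787/14) = 293/14.
DWL = ½ × 39 × (104.5 − 293/14) = 22815/14.

Deadweight loss = 22815/14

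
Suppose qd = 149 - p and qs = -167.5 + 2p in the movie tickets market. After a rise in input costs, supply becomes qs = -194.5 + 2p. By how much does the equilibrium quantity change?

Original equilibrium: p* = 105.5, q* = 43.5.
New equilibrium: 149 - p = -194.5 + 2p, so 343.5 = 3p and p' = 114.5; q' = 149 − 1(114.5) = 34.5.
Change in quantity: 34.5 − 43.5 = -9.

Δq = -9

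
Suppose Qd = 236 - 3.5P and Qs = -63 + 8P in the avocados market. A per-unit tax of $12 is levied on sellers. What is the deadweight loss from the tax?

Pre-tax equilibrium: P* = 26, Q* = 145.
Tax on sellers shifts supply to Qs = -63 + 8(P − 12) = -159 + 8P.
236 - 3.5P = -159 + 8P gives buyer price Pb = 790/23; sellers receive Ps = 790/23 − 12 = 514/23.
New quantity: Q = 236 − 3.5(790/23) = 2663/23.
DWL = ½ × 12 × (145 − 2663/23) = 4032/23.

Deadweight loss = 4032/23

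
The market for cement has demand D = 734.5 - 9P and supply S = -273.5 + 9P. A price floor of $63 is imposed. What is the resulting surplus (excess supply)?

Surplus = 126

Equilibrium price would be P* = 56, so the floor at 63 binds.
At P = 63: D = 167.5, S = 293.5.
Surplus = 293.5 − 167.5 = 126.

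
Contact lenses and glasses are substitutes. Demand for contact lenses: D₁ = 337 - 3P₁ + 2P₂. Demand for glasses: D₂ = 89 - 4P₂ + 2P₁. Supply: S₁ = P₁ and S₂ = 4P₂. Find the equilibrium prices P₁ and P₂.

Market 1: 337 - 3P₁ + 2P₂ = P₁ → 4P₁ - 2P₂ = 337.
Market 2: 8P₂ - 2P₁ = 89.
Eliminating P₂: 8×(1) + 2×(2) gives 28P₁ = 2874, so P₁ = 1437/14.
Back-substitute into (2): P₂ = (89 + 2×1437/14) / 8 = 515/14.

P₁ = 1437/14, P₂ = 515/14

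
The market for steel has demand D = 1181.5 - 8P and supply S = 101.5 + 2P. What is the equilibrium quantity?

Set D = S: 1181.5 - 8P = 101.5 + 2P.
1080 = 10P, so P* = 108.
Q* = 1181.5 − 8(108) = 317.5.

Q* = 317.5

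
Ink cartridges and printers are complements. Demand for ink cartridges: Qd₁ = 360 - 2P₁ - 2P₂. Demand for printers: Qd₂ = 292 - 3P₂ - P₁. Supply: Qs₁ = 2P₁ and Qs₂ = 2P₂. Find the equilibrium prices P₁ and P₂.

P₁ = 608/9, P₂ = 404/9

Market 1: 360 - 2P₁ - 2P₂ = 2P₁ → 4P₁ + 2P₂ = 360.
Market 2: 5P₂ + P₁ = 292.
Eliminating P₂: 5×(1) − 2×(2) gives 18P₁ = 1216, so P₁ = 608/9.
Back-substitute into (2): P₂ = (292 − 1×608/9) / 5 = 404/9.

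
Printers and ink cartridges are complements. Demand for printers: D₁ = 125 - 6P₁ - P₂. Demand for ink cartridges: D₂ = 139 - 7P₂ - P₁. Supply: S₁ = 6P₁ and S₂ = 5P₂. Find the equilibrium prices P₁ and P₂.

Market 1: 125 - 6P₁ - P₂ = 6P₁ → 12P₁ + P₂ = 125.
Market 2: 12P₂ + P₁ = 139.
Eliminating P₂: 12×(1) − 1×(2) gives 143P₁ = 1361, so P₁ = 1361/143.
Back-substitute into (2): P₂ = (139 − 1×1361/143) / 12 = 1543/143.

P₁ = 1361/143, P₂ = 1543/143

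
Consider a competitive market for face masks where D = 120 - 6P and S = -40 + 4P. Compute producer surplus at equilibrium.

Equilibrium: 120 - 6P = -40 + 4P gives P* = 16, Q* = 24.
Supply starts at P = 10 (where S = 0).
PS = ½(16 − 10)(24) = 72.

Producer surplus = 72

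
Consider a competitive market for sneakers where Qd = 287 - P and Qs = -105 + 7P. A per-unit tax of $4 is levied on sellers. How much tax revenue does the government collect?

Pre-tax equilibrium: P* = 49, Q* = 238.
Tax on sellers shifts supply to Qs = -105 + 7(P − 4) = -133 + 7P.
287 - P = -133 + 7P gives buyer price Pb = 52.5; sellers receive Ps = 52.5 − 4 = 48.5.
New quantity: Q = 287 − 1(52.5) = 234.5.
Revenue = 4 × 234.5 = 938.

Tax revenue = 938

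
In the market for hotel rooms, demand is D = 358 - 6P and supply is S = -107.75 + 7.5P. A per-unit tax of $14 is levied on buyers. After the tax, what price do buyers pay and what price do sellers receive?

Pre-tax equilibrium: P* = 34.5, Q* = 151.
Tax on buyers shifts demand to D = 358 − 6(P + 14) = 274 - 6P.
274 - 6P = -107.75 + 7.5P gives seller price Ps = 509/18; buyers pay Pb = 509/18 + 14 = 761/18.
New quantity: Q = 358 − 6(761/18) = 313/3.

Buyers pay 761/18, sellers receive 509/18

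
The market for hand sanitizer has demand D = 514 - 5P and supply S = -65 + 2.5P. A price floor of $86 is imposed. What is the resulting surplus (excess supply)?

Equilibrium price would be P* = 77.2, so the floor at 86 binds.
At P = 86: D = 84, S = 150.
Surplus = 150 − 84 = 66.

Surplus = 66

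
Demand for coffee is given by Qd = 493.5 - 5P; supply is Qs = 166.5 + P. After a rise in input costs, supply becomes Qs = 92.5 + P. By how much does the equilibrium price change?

ΔP = 37/3

Original equilibrium: P* = 54.5, Q* = 221.
New equilibrium: 493.5 - 5P = 92.5 + P, so 401 = 6P and P' = 401/6; Q' = 493.5 − 5(401/6) = 478/3.
Change in price: 401/6 − 54.5 = 37/3.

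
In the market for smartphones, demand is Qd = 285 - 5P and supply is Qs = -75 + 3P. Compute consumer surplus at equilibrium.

Equilibrium: 285 - 5P = -75 + 3P gives P* = 45, Q* = 60.
Demand choke price (Qd = 0): P = 57.
CS = ½(57 − 45)(60) = 360.

Consumer surplus = 360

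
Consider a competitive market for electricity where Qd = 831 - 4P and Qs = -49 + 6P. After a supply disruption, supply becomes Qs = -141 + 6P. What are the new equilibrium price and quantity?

Original equilibrium: P* = 88, Q* = 479.
New equilibrium: 831 - 4P = -141 + 6P, so 972 = 10P and P' = 97.2; Q' = 831 − 4(97.2) = 442.2.

P' = 97.2, Q' = 442.2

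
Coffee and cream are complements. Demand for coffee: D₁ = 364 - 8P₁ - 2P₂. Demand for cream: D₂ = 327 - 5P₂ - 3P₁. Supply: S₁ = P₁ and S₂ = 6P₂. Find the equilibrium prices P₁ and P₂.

Market 1: 364 - 8P₁ - 2P₂ = P₁ → 9P₁ + 2P₂ = 364.
Market 2: 11P₂ + 3P₁ = 327.
Eliminating P₂: 11×(1) − 2×(2) gives 93P₁ = 3350, so P₁ = 3350/93.
Back-substitute into (2): P₂ = (327 − 3×3350/93) / 11 = 617/31.

P₁ = 3350/93, P₂ = 617/31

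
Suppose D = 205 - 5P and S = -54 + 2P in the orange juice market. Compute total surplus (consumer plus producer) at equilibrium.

Equilibrium: 205 - 5P = -54 + 2P gives P* = 37, Q* = 20.
Demand choke price: P = 41; supply starts at P = 27.
CS = ½(41 − 37)(20) = 40; PS = ½(37 − 27)(20) = 100.

Total surplus = 140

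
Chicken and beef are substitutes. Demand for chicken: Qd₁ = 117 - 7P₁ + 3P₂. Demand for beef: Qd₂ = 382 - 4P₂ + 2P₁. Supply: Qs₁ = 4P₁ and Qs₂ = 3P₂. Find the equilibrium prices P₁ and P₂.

Market 1: 117 - 7P₁ + 3P₂ = 4P₁ → 11P₁ - 3P₂ = 117.
Market 2: 7P₂ - 2P₁ = 382.
Eliminating P₂: 7×(1) + 3×(2) gives 71P₁ = 1965, so P₁ = 1965/71.
Back-substitute into (2): P₂ = (382 + 2×1965/71) / 7 = 4436/71.

P₁ = 1965/71, P₂ = 4436/71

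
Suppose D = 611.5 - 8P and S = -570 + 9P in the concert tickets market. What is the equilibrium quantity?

Set D = S: 611.5 - 8P = -570 + 9P.
1181.5 = 17P, so P* = 69.5.
Q* = 611.5 − 8(69.5) = 55.5.

Q* = 55.5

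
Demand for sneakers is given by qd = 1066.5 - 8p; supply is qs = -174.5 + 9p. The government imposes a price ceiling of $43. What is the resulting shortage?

Shortage = 510

Equilibrium price would be p* = 73, so the ceiling at 43 binds.
At p = 43: qd = 1066.5 − 8(43) = 722.5, qs = -174.5 + 9(43) = 212.5.
Shortage = 722.5 − 212.5 = 510.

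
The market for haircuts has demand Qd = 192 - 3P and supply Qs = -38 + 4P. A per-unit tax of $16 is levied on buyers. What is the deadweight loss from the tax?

Pre-tax equilibrium: P* = 230/7, Q* = 654/7.
Tax on buyers shifts demand to Qd = 192 − 3(P + 16) = 144 - 3P.
144 - 3P = -38 + 4P gives seller price Ps = 26; buyers pay Pb = 26 + 16 = 42.
New quantity: Q = 192 − 3(42) = 66.
DWL = ½ × 16 × (654/7 − 66) = 1536/7.

Deadweight loss = 1536/7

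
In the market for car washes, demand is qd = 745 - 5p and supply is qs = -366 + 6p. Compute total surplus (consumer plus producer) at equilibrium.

Equilibrium: 745 - 5p = -366 + 6p gives p* = 101, q* = 240.
Demand choke price: p = 149; supply starts at p = 61.
CS = ½(149 − 101)(240) = 5760; PS = ½(101 − 61)(240) = 4800.

Total surplus = 10560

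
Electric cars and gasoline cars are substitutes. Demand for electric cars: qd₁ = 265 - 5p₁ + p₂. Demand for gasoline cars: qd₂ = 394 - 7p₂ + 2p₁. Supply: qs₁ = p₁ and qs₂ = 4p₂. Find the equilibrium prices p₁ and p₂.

p₁ = 51.703125, p₂ = 45.21875

Market 1: 265 - 5p₁ + p₂ = p₁ → 6p₁ - p₂ = 265.
Market 2: 11p₂ - 2p₁ = 394.
Eliminating p₂: 11×(1) + 1×(2) gives 64p₁ = 3309, so p₁ = 51.703125.
Back-substitute into (2): p₂ = (394 + 2×51.703125) / 11 = 45.21875.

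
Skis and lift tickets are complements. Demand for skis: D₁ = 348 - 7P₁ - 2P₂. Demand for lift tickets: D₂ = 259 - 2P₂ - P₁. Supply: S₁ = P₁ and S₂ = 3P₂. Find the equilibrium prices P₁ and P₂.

Market 1: 348 - 7P₁ - 2P₂ = P₁ → 8P₁ + 2P₂ = 348.
Market 2: 5P₂ + P₁ = 259.
Eliminating P₂: 5×(1) − 2×(2) gives 38P₁ = 1222, so P₁ = 611/19.
Back-substitute into (2): P₂ = (259 − 1×611/19) / 5 = 862/19.

P₁ = 611/19, P₂ = 862/19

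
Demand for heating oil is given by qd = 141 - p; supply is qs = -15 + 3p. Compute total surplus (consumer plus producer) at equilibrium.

Equilibrium: 141 - p = -15 + 3p gives p* = 39, q* = 102.
Demand choke price: p = 141; supply starts at p = 5.
CS = ½(141 − 39)(102) = 5202; PS = ½(39 − 5)(102) = 1734.

Total surplus = 6936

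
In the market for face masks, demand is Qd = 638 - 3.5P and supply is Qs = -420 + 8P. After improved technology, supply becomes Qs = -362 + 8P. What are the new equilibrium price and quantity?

P' = 2000/23, Q' = 7674/23

Original equilibrium: P* = 92, Q* = 316.
New equilibrium: 638 - 3.5P = -362 + 8P, so 1000 = 11.5P and P' = 2000/23; Q' = 638 − 3.5(2000/23) = 7674/23.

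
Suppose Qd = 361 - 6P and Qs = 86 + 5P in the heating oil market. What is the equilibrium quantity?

Q* = 211

Set Qd = Qs: 361 - 6P = 86 + 5P.
275 = 11P, so P* = 25.
Q* = 361 − 6(25) = 211.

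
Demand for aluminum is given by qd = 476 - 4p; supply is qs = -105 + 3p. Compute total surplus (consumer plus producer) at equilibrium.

Total surplus = 6048

Equilibrium: 476 - 4p = -105 + 3p gives p* = 83, q* = 144.
Demand choke price: p = 119; supply starts at p = 35.
CS = ½(119 − 83)(144) = 2592; PS = ½(83 − 35)(144) = 3456.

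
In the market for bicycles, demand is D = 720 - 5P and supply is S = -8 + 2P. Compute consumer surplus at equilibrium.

Consumer surplus = 4000

Equilibrium: 720 - 5P = -8 + 2P gives P* = 104, Q* = 200.
Demand choke price (D = 0): P = 144.
CS = ½(144 − 104)(200) = 4000.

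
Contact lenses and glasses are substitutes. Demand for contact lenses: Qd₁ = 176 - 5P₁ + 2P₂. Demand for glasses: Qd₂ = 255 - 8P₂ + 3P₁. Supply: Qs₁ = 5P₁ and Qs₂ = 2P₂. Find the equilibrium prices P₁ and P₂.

P₁ = 1135/47, P₂ = 1539/47

Market 1: 176 - 5P₁ + 2P₂ = 5P₁ → 10P₁ - 2P₂ = 176.
Market 2: 10P₂ - 3P₁ = 255.
Eliminating P₂: 10×(1) + 2×(2) gives 94P₁ = 2270, so P₁ = 1135/47.
Back-substitute into (2): P₂ = (255 + 3×1135/47) / 10 = 1539/47.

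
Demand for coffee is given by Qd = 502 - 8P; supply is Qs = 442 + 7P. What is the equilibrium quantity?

Set Qd = Qs: 502 - 8P = 442 + 7P.
60 = 15P, so P* = 4.
Q* = 502 − 8(4) = 470.

Q* = 470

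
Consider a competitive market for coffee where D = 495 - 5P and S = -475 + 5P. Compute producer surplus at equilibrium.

Equilibrium: 495 - 5P = -475 + 5P gives P* = 97, Q* = 10.
Supply starts at P = 95 (where S = 0).
PS = ½(97 − 95)(10) = 10.

Producer surplus = 10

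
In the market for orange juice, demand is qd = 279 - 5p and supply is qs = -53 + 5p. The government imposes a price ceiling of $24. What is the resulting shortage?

Equilibrium price would be p* = 33.2, so the ceiling at 24 binds.
At p = 24: qd = 279 − 5(24) = 159, qs = -53 + 5(24) = 67.
Shortage = 159 − 67 = 92.

Shortage = 92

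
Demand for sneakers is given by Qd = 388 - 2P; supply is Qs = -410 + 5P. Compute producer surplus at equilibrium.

Producer surplus = 2560

Equilibrium: 388 - 2P = -410 + 5P gives P* = 114, Q* = 160.
Supply starts at P = 82 (where Qs = 0).
PS = ½(114 − 82)(160) = 2560.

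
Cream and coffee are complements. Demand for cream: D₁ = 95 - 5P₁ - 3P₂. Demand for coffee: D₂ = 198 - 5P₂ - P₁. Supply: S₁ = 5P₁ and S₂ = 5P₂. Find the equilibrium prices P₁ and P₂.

Market 1: 95 - 5P₁ - 3P₂ = 5P₁ → 10P₁ + 3P₂ = 95.
Market 2: 10P₂ + P₁ = 198.
Eliminating P₂: 10×(1) − 3×(2) gives 97P₁ = 356, so P₁ = 356/97.
Back-substitute into (2): P₂ = (198 − 1×356/97) / 10 = 1885/97.

P₁ = 356/97, P₂ = 1885/97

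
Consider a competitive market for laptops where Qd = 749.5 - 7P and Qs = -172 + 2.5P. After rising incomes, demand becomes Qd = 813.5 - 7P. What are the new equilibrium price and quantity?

Original equilibrium: P* = 97, Q* = 70.5.
New equilibrium: 813.5 - 7P = -172 + 2.5P, so 985.5 = 9.5P and P' = 1971/19; Q' = 813.5 − 7(1971/19) = 3319/38.

P' = 1971/19, Q' = 3319/38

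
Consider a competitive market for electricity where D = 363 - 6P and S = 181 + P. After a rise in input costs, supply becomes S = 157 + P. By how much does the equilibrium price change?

ΔP = 24/7

Original equilibrium: P* = 26, Q* = 207.
New equilibrium: 363 - 6P = 157 + P, so 206 = 7P and P' = 206/7; Q' = 363 − 6(206/7) = 1305/7.
Change in price: 206/7 − 26 = 24/7.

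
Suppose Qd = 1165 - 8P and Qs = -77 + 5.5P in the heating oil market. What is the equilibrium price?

P* = 92

Set Qd = Qs: 1165 - 8P = -77 + 5.5P.
1242 = 13.5P, so P* = 92.
Q* = 1165 − 8(92) = 429.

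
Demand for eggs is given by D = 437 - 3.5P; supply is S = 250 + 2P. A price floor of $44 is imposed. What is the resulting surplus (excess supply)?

Equilibrium price would be P* = 34, so the floor at 44 binds.
At P = 44: D = 283, S = 338.
Surplus = 338 − 283 = 55.

Surplus = 55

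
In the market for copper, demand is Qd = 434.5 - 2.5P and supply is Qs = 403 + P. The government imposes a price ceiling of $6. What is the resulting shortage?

Equilibrium price would be P* = 9, so the ceiling at 6 binds.
At P = 6: Qd = 434.5 − 2.5(6) = 419.5, Qs = 403 + 1(6) = 409.
Shortage = 419.5 − 409 = 10.5.

Shortage = 10.5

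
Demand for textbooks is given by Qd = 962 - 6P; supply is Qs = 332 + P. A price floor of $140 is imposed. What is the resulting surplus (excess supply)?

Surplus = 350

Equilibrium price would be P* = 90, so the floor at 140 binds.
At P = 140: Qd = 122, Qs = 472.
Surplus = 472 − 122 = 350.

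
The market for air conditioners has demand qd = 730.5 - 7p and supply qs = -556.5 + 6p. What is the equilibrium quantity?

Set qd = qs: 730.5 - 7p = -556.5 + 6p.
1287 = 13p, so p* = 99.
q* = 730.5 − 7(99) = 37.5.

q* = 37.5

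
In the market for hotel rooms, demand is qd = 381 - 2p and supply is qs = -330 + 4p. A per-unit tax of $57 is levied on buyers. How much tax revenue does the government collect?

Pre-tax equilibrium: p* = 118.5, q* = 144.
Tax on buyers shifts demand to qd = 381 − 2(p + 57) = 267 - 2p.
267 - 2p = -330 + 4p gives seller price ps = 99.5; buyers pay pb = 99.5 + 57 = 156.5.
New quantity: q = 381 − 2(156.5) = 68.
Revenue = 57 × 68 = 3876.

Tax revenue = 3876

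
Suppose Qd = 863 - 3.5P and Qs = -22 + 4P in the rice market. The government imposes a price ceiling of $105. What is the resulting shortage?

Shortage = 97.5

Equilibrium price would be P* = 118, so the ceiling at 105 binds.
At P = 105: Qd = 863 − 3.5(105) = 495.5, Qs = -22 + 4(105) = 398.
Shortage = 495.5 − 398 = 97.5.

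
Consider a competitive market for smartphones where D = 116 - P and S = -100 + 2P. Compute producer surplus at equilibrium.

Producer surplus = 484

Equilibrium: 116 - P = -100 + 2P gives P* = 72, Q* = 44.
Supply starts at P = 50 (where S = 0).
PS = ½(72 − 50)(44) = 484.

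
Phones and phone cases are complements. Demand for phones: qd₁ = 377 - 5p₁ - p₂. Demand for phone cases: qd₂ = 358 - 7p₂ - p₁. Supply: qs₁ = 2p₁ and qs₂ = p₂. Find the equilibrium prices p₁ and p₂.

Market 1: 377 - 5p₁ - p₂ = 2p₁ → 7p₁ + p₂ = 377.
Market 2: 8p₂ + p₁ = 358.
Eliminating p₂: 8×(1) − 1×(2) gives 55p₁ = 2658, so p₁ = 2658/55.
Back-substitute into (2): p₂ = (358 − 1×2658/55) / 8 = 2129/55.

p₁ = 2658/55, p₂ = 2129/55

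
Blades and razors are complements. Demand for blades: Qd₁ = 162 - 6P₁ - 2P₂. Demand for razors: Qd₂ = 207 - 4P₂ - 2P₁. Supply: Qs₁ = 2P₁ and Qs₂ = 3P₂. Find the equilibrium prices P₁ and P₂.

P₁ = 180/13, P₂ = 333/13

Market 1: 162 - 6P₁ - 2P₂ = 2P₁ → 8P₁ + 2P₂ = 162.
Market 2: 7P₂ + 2P₁ = 207.
Eliminating P₂: 7×(1) − 2×(2) gives 52P₁ = 720, so P₁ = 180/13.
Back-substitute into (2): P₂ = (207 − 2×180/13) / 7 = 333/13.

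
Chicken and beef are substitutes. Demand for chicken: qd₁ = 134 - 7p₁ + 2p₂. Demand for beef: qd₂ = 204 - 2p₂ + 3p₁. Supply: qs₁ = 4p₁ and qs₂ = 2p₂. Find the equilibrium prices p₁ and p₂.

p₁ = 472/19, p₂ = 1323/19

Market 1: 134 - 7p₁ + 2p₂ = 4p₁ → 11p₁ - 2p₂ = 134.
Market 2: 4p₂ - 3p₁ = 204.
Eliminating p₂: 4×(1) + 2×(2) gives 38p₁ = 944, so p₁ = 472/19.
Back-substitute into (2): p₂ = (204 + 3×472/19) / 4 = 1323/19.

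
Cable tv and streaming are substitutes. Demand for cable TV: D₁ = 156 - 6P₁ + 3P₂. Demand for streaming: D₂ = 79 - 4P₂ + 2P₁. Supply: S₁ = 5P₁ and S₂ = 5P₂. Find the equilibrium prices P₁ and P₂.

Market 1: 156 - 6P₁ + 3P₂ = 5P₁ → 11P₁ - 3P₂ = 156.
Market 2: 9P₂ - 2P₁ = 79.
Eliminating P₂: 9×(1) + 3×(2) gives 93P₁ = 1641, so P₁ = 547/31.
Back-substitute into (2): P₂ = (79 + 2×547/31) / 9 = 1181/93.

P₁ = 547/31, P₂ = 1181/93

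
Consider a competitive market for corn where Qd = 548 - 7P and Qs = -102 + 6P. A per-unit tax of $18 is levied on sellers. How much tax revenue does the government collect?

Tax revenue = 32724/13

Pre-tax equilibrium: P* = 50, Q* = 198.
Tax on sellers shifts supply to Qs = -102 + 6(P − 18) = -210 + 6P.
548 - 7P = -210 + 6P gives buyer price Pb = 758/13; sellers receive Ps = 758/13 − 18 = 524/13.
New quantity: Q = 548 − 7(758/13) = 1818/13.
Revenue = 18 × 1818/13 = 32724/13.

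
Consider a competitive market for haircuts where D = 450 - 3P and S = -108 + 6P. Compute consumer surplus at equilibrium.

Equilibrium: 450 - 3P = -108 + 6P gives P* = 62, Q* = 264.
Demand choke price (D = 0): P = 150.
CS = ½(150 − 62)(264) = 11616.

Consumer surplus = 11616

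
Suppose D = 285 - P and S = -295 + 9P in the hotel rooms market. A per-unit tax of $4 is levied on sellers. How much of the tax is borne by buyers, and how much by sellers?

Buyers bear $3.6, sellers bear $0.4

Pre-tax equilibrium: P* = 58, Q* = 227.
Tax on sellers shifts supply to S = -295 + 9(P − 4) = -331 + 9P.
285 - P = -331 + 9P gives buyer price Pb = 61.6; sellers receive Ps = 61.6 − 4 = 57.6.
New quantity: Q = 285 − 1(61.6) = 223.4.
Buyer burden = 61.6 − 58 = 3.6; seller burden = 58 − 57.6 = 0.4.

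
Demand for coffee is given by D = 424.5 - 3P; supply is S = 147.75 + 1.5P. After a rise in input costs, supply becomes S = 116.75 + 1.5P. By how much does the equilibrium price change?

ΔP = 62/9

Original equilibrium: P* = 61.5, Q* = 240.
New equilibrium: 424.5 - 3P = 116.75 + 1.5P, so 307.75 = 4.5P and P' = 1231/18; Q' = 424.5 − 3(1231/18) = 658/3.
Change in price: 1231/18 − 61.5 = 62/9.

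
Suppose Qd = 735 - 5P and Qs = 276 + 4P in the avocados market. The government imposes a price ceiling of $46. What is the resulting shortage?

Shortage = 45

Equilibrium price would be P* = 51, so the ceiling at 46 binds.
At P = 46: Qd = 735 − 5(46) = 505, Qs = 276 + 4(46) = 460.
Shortage = 505 − 460 = 45.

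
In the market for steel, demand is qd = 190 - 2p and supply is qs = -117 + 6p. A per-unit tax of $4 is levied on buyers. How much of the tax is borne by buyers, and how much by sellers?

Pre-tax equilibrium: p* = 38.375, q* = 113.25.
Tax on buyers shifts demand to qd = 190 − 2(p + 4) = 182 - 2p.
182 - 2p = -117 + 6p gives seller price ps = 37.375; buyers pay pb = 37.375 + 4 = 41.375.
New quantity: q = 190 − 2(41.375) = 107.25.
Buyer burden = 41.375 − 38.375 = 3; seller burden = 38.375 − 37.375 = 1.

Buyers bear $3, sellers bear $1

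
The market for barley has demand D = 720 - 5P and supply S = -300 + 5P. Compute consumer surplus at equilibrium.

Consumer surplus = 4410

Equilibrium: 720 - 5P = -300 + 5P gives P* = 102, Q* = 210.
Demand choke price (D = 0): P = 144.
CS = ½(144 − 102)(210) = 4410.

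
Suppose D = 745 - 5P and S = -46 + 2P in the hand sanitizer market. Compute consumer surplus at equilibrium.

Equilibrium: 745 - 5P = -46 + 2P gives P* = 113, Q* = 180.
Demand choke price (D = 0): P = 149.
CS = ½(149 − 113)(180) = 3240.

Consumer surplus = 3240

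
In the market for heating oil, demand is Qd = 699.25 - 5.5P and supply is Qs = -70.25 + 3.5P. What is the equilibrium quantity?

Set Qd = Qs: 699.25 - 5.5P = -70.25 + 3.5P.
769.5 = 9P, so P* = 85.5.
Q* = 699.25 − 5.5(85.5) = 229.

Q* = 229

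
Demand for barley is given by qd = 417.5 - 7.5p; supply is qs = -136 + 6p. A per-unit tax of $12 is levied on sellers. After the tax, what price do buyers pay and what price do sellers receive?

Buyers pay 139/3, sellers receive 103/3

Pre-tax equilibrium: p* = 41, q* = 110.
Tax on sellers shifts supply to qs = -136 + 6(p − 12) = -208 + 6p.
417.5 - 7.5p = -208 + 6p gives buyer price pb = 139/3; sellers receive ps = 139/3 − 12 = 103/3.
New quantity: q = 417.5 − 7.5(139/3) = 70.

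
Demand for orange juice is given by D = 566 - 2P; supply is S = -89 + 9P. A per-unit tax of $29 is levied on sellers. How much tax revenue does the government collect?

Tax revenue = 127426/11

Pre-tax equilibrium: P* = 655/11, Q* = 4916/11.
Tax on sellers shifts supply to S = -89 + 9(P − 29) = -350 + 9P.
566 - 2P = -350 + 9P gives buyer price Pb = 916/11; sellers receive Ps = 916/11 − 29 = 597/11.
New quantity: Q = 566 − 2(916/11) = 4394/11.
Revenue = 29 × 4394/11 = 127426/11.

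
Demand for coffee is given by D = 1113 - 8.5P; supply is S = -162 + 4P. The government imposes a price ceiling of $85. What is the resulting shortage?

Equilibrium price would be P* = 102, so the ceiling at 85 binds.
At P = 85: D = 1113 − 8.5(85) = 390.5, S = -162 + 4(85) = 178.
Shortage = 390.5 − 178 = 212.5.

Shortage = 212.5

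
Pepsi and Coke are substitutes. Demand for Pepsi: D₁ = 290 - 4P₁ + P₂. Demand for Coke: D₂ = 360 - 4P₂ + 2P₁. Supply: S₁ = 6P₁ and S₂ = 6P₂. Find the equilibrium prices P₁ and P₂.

P₁ = 1630/49, P₂ = 2090/49

Market 1: 290 - 4P₁ + P₂ = 6P₁ → 10P₁ - P₂ = 290.
Market 2: 10P₂ - 2P₁ = 360.
Eliminating P₂: 10×(1) + 1×(2) gives 98P₁ = 3260, so P₁ = 1630/49.
Back-substitute into (2): P₂ = (360 + 2×1630/49) / 10 = 2090/49.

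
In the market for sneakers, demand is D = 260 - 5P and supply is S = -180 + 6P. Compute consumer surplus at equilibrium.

Consumer surplus = 360

Equilibrium: 260 - 5P = -180 + 6P gives P* = 40, Q* = 60.
Demand choke price (D = 0): P = 52.
CS = ½(52 − 40)(60) = 360.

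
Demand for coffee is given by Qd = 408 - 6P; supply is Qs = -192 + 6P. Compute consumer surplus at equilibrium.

Consumer surplus = 972

Equilibrium: 408 - 6P = -192 + 6P gives P* = 50, Q* = 108.
Demand choke price (Qd = 0): P = 68.
CS = ½(68 − 50)(108) = 972.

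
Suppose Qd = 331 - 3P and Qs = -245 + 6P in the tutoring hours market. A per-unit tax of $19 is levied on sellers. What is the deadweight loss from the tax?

Deadweight loss = 361

Pre-tax equilibrium: P* = 64, Q* = 139.
Tax on sellers shifts supply to Qs = -245 + 6(P − 19) = -359 + 6P.
331 - 3P = -359 + 6P gives buyer price Pb = 230/3; sellers receive Ps = 230/3 − 19 = 173/3.
New quantity: Q = 331 − 3(230/3) = 101.
DWL = ½ × 19 × (139 − 101) = 361.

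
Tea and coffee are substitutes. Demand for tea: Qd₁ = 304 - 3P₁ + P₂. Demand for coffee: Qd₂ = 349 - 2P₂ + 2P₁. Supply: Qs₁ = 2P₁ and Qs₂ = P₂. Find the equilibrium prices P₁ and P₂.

P₁ = 97, P₂ = 181

Market 1: 304 - 3P₁ + P₂ = 2P₁ → 5P₁ - P₂ = 304.
Market 2: 3P₂ - 2P₁ = 349.
Eliminating P₂: 3×(1) + 1×(2) gives 13P₁ = 1261, so P₁ = 97.
Back-substitute into (2): P₂ = (349 + 2×97) / 3 = 181.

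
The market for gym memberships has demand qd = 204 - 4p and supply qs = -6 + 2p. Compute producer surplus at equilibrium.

Equilibrium: 204 - 4p = -6 + 2p gives p* = 35, q* = 64.
Supply starts at p = 3 (where qs = 0).
PS = ½(35 − 3)(64) = 1024.

Producer surplus = 1024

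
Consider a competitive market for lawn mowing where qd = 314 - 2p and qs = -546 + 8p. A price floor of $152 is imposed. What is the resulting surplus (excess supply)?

Equilibrium price would be p* = 86, so the floor at 152 binds.
At p = 152: qd = 10, qs = 670.
Surplus = 670 − 10 = 660.

Surplus = 660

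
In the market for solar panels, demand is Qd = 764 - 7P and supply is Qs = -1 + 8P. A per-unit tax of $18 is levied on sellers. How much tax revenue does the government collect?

Pre-tax equilibrium: P* = 51, Q* = 407.
Tax on sellers shifts supply to Qs = -1 + 8(P − 18) = -145 + 8P.
764 - 7P = -145 + 8P gives buyer price Pb = 60.6; sellers receive Ps = 60.6 − 18 = 42.6.
New quantity: Q = 764 − 7(60.6) = 339.8.
Revenue = 18 × 339.8 = 6116.4.

Tax revenue = 6116.4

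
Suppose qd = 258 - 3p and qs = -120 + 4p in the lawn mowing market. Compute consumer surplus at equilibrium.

Consumer surplus = 1536

Equilibrium: 258 - 3p = -120 + 4p gives p* = 54, q* = 96.
Demand choke price (qd = 0): p = 86.
CS = ½(86 − 54)(96) = 1536.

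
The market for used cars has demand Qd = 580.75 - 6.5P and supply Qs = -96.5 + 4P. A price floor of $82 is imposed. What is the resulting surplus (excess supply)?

Equilibrium price would be P* = 64.5, so the floor at 82 binds.
At P = 82: Qd = 47.75, Qs = 231.5.
Surplus = 231.5 − 47.75 = 183.75.

Surplus = 183.75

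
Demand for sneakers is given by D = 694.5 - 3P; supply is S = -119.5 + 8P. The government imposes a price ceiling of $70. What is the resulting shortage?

Equilibrium price would be P* = 74, so the ceiling at 70 binds.
At P = 70: D = 694.5 − 3(70) = 484.5, S = -119.5 + 8(70) = 440.5.
Shortage = 484.5 − 440.5 = 44.

Shortage = 44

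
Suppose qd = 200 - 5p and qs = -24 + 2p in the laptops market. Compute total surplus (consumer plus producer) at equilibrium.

Total surplus = 560

Equilibrium: 200 - 5p = -24 + 2p gives p* = 32, q* = 40.
Demand choke price: p = 40; supply starts at p = 12.
CS = ½(40 − 32)(40) = 160; PS = ½(32 − 12)(40) = 400.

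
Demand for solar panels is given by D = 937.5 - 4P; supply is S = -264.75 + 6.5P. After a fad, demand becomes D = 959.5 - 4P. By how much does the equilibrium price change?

ΔP = 44/21

Original equilibrium: P* = 114.5, Q* = 479.5.
New equilibrium: 959.5 - 4P = -264.75 + 6.5P, so 1224.25 = 10.5P and P' = 4897/42; Q' = 959.5 − 4(4897/42) = 20711/42.
Change in price: 4897/42 − 114.5 = 44/21.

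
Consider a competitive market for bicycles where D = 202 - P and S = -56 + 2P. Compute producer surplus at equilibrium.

Equilibrium: 202 - P = -56 + 2P gives P* = 86, Q* = 116.
Supply starts at P = 28 (where S = 0).
PS = ½(86 − 28)(116) = 3364.

Producer surplus = 3364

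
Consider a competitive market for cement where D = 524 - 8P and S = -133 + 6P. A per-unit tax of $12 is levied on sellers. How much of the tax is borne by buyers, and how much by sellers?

Buyers bear 36/7, sellers bear 48/7

Pre-tax equilibrium: P* = 657/14, Q* = 1040/7.
Tax on sellers shifts supply to S = -133 + 6(P − 12) = -205 + 6P.
524 - 8P = -205 + 6P gives buyer price Pb = 729/14; sellers receive Ps = 729/14 − 12 = 561/14.
New quantity: Q = 524 − 8(729/14) = 752/7.
Buyer burden = 729/14 − 657/14 = 36/7; seller burden = 657/14 − 561/14 = 48/7.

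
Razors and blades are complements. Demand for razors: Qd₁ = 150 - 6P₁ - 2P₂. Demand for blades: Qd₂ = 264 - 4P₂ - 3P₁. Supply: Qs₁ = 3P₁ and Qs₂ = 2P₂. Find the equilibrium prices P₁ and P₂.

P₁ = 7.75, P₂ = 40.125

Market 1: 150 - 6P₁ - 2P₂ = 3P₁ → 9P₁ + 2P₂ = 150.
Market 2: 6P₂ + 3P₁ = 264.
Eliminating P₂: 6×(1) − 2×(2) gives 48P₁ = 372, so P₁ = 7.75.
Back-substitute into (2): P₂ = (264 − 3×7.75) / 6 = 40.125.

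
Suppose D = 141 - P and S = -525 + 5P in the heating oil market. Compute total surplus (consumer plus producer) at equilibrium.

Total surplus = 540

Equilibrium: 141 - P = -525 + 5P gives P* = 111, Q* = 30.
Demand choke price: P = 141; supply starts at P = 105.
CS = ½(141 − 111)(30) = 450; PS = ½(111 − 105)(30) = 90.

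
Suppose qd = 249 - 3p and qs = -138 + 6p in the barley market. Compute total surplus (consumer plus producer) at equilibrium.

Total surplus = 3600

Equilibrium: 249 - 3p = -138 + 6p gives p* = 43, q* = 120.
Demand choke price: p = 83; supply starts at p = 23.
CS = ½(83 − 43)(120) = 2400; PS = ½(43 − 23)(120) = 1200.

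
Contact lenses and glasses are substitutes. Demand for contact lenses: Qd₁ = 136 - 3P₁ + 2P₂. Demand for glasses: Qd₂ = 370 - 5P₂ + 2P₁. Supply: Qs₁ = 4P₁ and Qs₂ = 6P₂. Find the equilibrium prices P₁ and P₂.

Market 1: 136 - 3P₁ + 2P₂ = 4P₁ → 7P₁ - 2P₂ = 136.
Market 2: 11P₂ - 2P₁ = 370.
Eliminating P₂: 11×(1) + 2×(2) gives 73P₁ = 2236, so P₁ = 2236/73.
Back-substitute into (2): P₂ = (370 + 2×2236/73) / 11 = 2862/73.

P₁ = 2236/73, P₂ = 2862/73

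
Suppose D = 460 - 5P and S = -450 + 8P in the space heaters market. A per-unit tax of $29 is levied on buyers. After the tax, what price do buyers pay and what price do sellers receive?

Pre-tax equilibrium: P* = 70, Q* = 110.
Tax on buyers shifts demand to D = 460 − 5(P + 29) = 315 - 5P.
315 - 5P = -450 + 8P gives seller price Ps = 765/13; buyers pay Pb = 765/13 + 29 = 1142/13.
New quantity: Q = 460 − 5(1142/13) = 270/13.

Buyers pay 1142/13, sellers receive 765/13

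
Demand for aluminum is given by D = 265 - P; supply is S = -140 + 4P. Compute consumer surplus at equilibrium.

Equilibrium: 265 - P = -140 + 4P gives P* = 81, Q* = 184.
Demand choke price (D = 0): P = 265.
CS = ½(265 − 81)(184) = 16928.

Consumer surplus = 16928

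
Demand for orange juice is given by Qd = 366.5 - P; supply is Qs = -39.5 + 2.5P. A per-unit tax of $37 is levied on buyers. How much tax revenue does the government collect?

Pre-tax equilibrium: P* = 116, Q* = 250.5.
Tax on buyers shifts demand to Qd = 366.5 − 1(P + 37) = 329.5 - P.
329.5 - P = -39.5 + 2.5P gives seller price Ps = 738/7; buyers pay Pb = 738/7 + 37 = 997/7.
New quantity: Q = 366.5 − 1(997/7) = 3137/14.
Revenue = 37 × 3137/14 = 116069/14.

Tax revenue = 116069/14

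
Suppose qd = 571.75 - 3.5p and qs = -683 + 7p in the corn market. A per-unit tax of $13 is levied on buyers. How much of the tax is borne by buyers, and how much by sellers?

Buyers bear 26/3, sellers bear 13/3

Pre-tax equilibrium: p* = 119.5, q* = 153.5.
Tax on buyers shifts demand to qd = 571.75 − 3.5(p + 13) = 526.25 - 3.5p.
526.25 - 3.5p = -683 + 7p gives seller price ps = 691/6; buyers pay pb = 691/6 + 13 = 769/6.
New quantity: q = 571.75 − 3.5(769/6) = 739/6.
Buyer burden = 769/6 − 119.5 = 26/3; seller burden = 119.5 − 691/6 = 13/3.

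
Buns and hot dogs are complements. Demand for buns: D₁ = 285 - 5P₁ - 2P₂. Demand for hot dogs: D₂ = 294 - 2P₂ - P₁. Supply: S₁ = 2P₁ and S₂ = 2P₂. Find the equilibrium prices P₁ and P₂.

Market 1: 285 - 5P₁ - 2P₂ = 2P₁ → 7P₁ + 2P₂ = 285.
Market 2: 4P₂ + P₁ = 294.
Eliminating P₂: 4×(1) − 2×(2) gives 26P₁ = 552, so P₁ = 276/13.
Back-substitute into (2): P₂ = (294 − 1×276/13) / 4 = 1773/26.

P₁ = 276/13, P₂ = 1773/26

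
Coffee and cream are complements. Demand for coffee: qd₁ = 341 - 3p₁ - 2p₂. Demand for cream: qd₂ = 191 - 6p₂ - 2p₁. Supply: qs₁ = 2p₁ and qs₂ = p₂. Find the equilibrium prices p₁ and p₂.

p₁ = 2005/31, p₂ = 273/31

Market 1: 341 - 3p₁ - 2p₂ = 2p₁ → 5p₁ + 2p₂ = 341.
Market 2: 7p₂ + 2p₁ = 191.
Eliminating p₂: 7×(1) − 2×(2) gives 31p₁ = 2005, so p₁ = 2005/31.
Back-substitute into (2): p₂ = (191 − 2×2005/31) / 7 = 273/31.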